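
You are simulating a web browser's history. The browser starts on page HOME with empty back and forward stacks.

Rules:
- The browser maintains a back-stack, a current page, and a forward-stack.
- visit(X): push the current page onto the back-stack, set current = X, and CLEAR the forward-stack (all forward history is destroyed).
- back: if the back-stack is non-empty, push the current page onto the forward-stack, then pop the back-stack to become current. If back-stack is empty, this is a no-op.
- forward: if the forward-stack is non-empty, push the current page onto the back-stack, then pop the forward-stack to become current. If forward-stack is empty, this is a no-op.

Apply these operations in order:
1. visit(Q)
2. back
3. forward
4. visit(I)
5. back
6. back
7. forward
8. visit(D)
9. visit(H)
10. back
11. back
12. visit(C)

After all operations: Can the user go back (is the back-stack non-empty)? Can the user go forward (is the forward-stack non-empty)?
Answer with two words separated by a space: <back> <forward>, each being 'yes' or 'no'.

After 1 (visit(Q)): cur=Q back=1 fwd=0
After 2 (back): cur=HOME back=0 fwd=1
After 3 (forward): cur=Q back=1 fwd=0
After 4 (visit(I)): cur=I back=2 fwd=0
After 5 (back): cur=Q back=1 fwd=1
After 6 (back): cur=HOME back=0 fwd=2
After 7 (forward): cur=Q back=1 fwd=1
After 8 (visit(D)): cur=D back=2 fwd=0
After 9 (visit(H)): cur=H back=3 fwd=0
After 10 (back): cur=D back=2 fwd=1
After 11 (back): cur=Q back=1 fwd=2
After 12 (visit(C)): cur=C back=2 fwd=0

Answer: yes no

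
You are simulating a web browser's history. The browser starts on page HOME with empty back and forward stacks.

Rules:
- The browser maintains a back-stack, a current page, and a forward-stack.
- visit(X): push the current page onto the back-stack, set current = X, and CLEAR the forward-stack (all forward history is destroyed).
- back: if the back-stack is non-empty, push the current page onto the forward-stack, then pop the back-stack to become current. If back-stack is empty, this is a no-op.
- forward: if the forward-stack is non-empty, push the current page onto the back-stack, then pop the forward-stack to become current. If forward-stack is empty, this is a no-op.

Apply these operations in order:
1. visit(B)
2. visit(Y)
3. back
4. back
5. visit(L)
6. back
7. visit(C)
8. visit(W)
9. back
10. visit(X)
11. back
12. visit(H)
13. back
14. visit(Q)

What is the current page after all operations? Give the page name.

Answer: Q

Derivation:
After 1 (visit(B)): cur=B back=1 fwd=0
After 2 (visit(Y)): cur=Y back=2 fwd=0
After 3 (back): cur=B back=1 fwd=1
After 4 (back): cur=HOME back=0 fwd=2
After 5 (visit(L)): cur=L back=1 fwd=0
After 6 (back): cur=HOME back=0 fwd=1
After 7 (visit(C)): cur=C back=1 fwd=0
After 8 (visit(W)): cur=W back=2 fwd=0
After 9 (back): cur=C back=1 fwd=1
After 10 (visit(X)): cur=X back=2 fwd=0
After 11 (back): cur=C back=1 fwd=1
After 12 (visit(H)): cur=H back=2 fwd=0
After 13 (back): cur=C back=1 fwd=1
After 14 (visit(Q)): cur=Q back=2 fwd=0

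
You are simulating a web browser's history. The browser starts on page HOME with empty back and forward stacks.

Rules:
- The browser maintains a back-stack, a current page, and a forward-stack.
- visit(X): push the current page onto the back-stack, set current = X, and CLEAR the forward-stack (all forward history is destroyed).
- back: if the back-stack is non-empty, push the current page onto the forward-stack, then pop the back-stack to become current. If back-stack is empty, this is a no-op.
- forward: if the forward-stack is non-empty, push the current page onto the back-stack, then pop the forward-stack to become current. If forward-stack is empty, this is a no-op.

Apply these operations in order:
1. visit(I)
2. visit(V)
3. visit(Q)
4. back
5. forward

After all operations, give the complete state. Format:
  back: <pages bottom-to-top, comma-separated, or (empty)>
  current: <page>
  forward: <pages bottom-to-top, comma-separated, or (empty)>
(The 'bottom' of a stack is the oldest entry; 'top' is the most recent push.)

After 1 (visit(I)): cur=I back=1 fwd=0
After 2 (visit(V)): cur=V back=2 fwd=0
After 3 (visit(Q)): cur=Q back=3 fwd=0
After 4 (back): cur=V back=2 fwd=1
After 5 (forward): cur=Q back=3 fwd=0

Answer: back: HOME,I,V
current: Q
forward: (empty)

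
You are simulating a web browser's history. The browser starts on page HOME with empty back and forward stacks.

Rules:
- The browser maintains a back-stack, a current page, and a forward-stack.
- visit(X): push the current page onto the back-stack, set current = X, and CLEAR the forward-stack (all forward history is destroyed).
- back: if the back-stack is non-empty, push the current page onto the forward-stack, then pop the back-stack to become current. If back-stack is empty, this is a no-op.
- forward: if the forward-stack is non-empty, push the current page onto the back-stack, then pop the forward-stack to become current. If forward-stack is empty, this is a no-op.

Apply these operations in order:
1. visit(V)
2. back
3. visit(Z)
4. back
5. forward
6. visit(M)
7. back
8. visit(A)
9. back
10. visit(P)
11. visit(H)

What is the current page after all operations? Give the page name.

After 1 (visit(V)): cur=V back=1 fwd=0
After 2 (back): cur=HOME back=0 fwd=1
After 3 (visit(Z)): cur=Z back=1 fwd=0
After 4 (back): cur=HOME back=0 fwd=1
After 5 (forward): cur=Z back=1 fwd=0
After 6 (visit(M)): cur=M back=2 fwd=0
After 7 (back): cur=Z back=1 fwd=1
After 8 (visit(A)): cur=A back=2 fwd=0
After 9 (back): cur=Z back=1 fwd=1
After 10 (visit(P)): cur=P back=2 fwd=0
After 11 (visit(H)): cur=H back=3 fwd=0

Answer: H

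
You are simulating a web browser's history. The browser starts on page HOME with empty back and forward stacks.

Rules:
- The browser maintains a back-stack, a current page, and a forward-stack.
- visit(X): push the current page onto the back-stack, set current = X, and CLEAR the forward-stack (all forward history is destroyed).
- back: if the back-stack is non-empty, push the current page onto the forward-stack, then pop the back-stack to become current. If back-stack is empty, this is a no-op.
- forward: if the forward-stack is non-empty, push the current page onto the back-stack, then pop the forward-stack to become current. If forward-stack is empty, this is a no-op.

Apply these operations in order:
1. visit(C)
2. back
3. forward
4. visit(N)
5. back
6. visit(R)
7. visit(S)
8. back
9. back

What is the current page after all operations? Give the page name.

Answer: C

Derivation:
After 1 (visit(C)): cur=C back=1 fwd=0
After 2 (back): cur=HOME back=0 fwd=1
After 3 (forward): cur=C back=1 fwd=0
After 4 (visit(N)): cur=N back=2 fwd=0
After 5 (back): cur=C back=1 fwd=1
After 6 (visit(R)): cur=R back=2 fwd=0
After 7 (visit(S)): cur=S back=3 fwd=0
After 8 (back): cur=R back=2 fwd=1
After 9 (back): cur=C back=1 fwd=2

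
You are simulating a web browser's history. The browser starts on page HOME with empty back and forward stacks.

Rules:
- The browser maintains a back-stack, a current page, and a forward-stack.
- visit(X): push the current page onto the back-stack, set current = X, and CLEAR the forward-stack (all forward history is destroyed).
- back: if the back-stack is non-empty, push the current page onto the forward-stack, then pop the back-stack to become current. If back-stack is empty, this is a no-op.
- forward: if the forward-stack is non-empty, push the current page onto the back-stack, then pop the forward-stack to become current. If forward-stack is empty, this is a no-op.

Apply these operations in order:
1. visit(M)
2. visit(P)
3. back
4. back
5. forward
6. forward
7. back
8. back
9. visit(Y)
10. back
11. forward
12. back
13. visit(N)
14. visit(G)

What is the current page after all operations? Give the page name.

Answer: G

Derivation:
After 1 (visit(M)): cur=M back=1 fwd=0
After 2 (visit(P)): cur=P back=2 fwd=0
After 3 (back): cur=M back=1 fwd=1
After 4 (back): cur=HOME back=0 fwd=2
After 5 (forward): cur=M back=1 fwd=1
After 6 (forward): cur=P back=2 fwd=0
After 7 (back): cur=M back=1 fwd=1
After 8 (back): cur=HOME back=0 fwd=2
After 9 (visit(Y)): cur=Y back=1 fwd=0
After 10 (back): cur=HOME back=0 fwd=1
After 11 (forward): cur=Y back=1 fwd=0
After 12 (back): cur=HOME back=0 fwd=1
After 13 (visit(N)): cur=N back=1 fwd=0
After 14 (visit(G)): cur=G back=2 fwd=0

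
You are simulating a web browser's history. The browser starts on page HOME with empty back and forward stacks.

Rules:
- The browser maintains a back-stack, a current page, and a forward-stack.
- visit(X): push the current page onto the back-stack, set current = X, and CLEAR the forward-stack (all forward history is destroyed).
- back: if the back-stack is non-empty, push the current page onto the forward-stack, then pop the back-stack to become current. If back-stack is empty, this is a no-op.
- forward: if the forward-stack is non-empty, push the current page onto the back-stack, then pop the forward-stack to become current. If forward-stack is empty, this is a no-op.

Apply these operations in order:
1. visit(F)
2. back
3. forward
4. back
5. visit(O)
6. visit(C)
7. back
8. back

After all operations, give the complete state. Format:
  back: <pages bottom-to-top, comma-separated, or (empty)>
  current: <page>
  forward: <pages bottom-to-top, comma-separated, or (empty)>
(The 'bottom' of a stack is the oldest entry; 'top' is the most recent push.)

Answer: back: (empty)
current: HOME
forward: C,O

Derivation:
After 1 (visit(F)): cur=F back=1 fwd=0
After 2 (back): cur=HOME back=0 fwd=1
After 3 (forward): cur=F back=1 fwd=0
After 4 (back): cur=HOME back=0 fwd=1
After 5 (visit(O)): cur=O back=1 fwd=0
After 6 (visit(C)): cur=C back=2 fwd=0
After 7 (back): cur=O back=1 fwd=1
After 8 (back): cur=HOME back=0 fwd=2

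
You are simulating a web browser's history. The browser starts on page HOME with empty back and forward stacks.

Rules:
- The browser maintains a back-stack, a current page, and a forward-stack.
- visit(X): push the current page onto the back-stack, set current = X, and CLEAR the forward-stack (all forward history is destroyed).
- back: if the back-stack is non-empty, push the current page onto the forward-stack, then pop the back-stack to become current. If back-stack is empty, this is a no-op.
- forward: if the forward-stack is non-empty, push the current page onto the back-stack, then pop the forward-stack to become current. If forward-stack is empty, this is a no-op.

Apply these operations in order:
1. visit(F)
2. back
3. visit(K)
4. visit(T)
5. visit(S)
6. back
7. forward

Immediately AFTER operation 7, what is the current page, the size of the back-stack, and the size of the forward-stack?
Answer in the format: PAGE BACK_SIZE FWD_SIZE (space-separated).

After 1 (visit(F)): cur=F back=1 fwd=0
After 2 (back): cur=HOME back=0 fwd=1
After 3 (visit(K)): cur=K back=1 fwd=0
After 4 (visit(T)): cur=T back=2 fwd=0
After 5 (visit(S)): cur=S back=3 fwd=0
After 6 (back): cur=T back=2 fwd=1
After 7 (forward): cur=S back=3 fwd=0

S 3 0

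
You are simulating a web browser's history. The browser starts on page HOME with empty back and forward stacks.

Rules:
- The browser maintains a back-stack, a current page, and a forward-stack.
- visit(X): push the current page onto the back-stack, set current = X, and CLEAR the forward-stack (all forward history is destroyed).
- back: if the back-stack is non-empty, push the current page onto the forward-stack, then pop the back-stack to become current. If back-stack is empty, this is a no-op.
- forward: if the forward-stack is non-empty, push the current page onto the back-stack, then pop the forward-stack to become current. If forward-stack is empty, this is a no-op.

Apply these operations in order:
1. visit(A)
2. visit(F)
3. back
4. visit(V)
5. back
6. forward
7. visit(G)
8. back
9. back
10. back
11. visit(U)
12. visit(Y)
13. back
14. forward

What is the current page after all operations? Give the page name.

Answer: Y

Derivation:
After 1 (visit(A)): cur=A back=1 fwd=0
After 2 (visit(F)): cur=F back=2 fwd=0
After 3 (back): cur=A back=1 fwd=1
After 4 (visit(V)): cur=V back=2 fwd=0
After 5 (back): cur=A back=1 fwd=1
After 6 (forward): cur=V back=2 fwd=0
After 7 (visit(G)): cur=G back=3 fwd=0
After 8 (back): cur=V back=2 fwd=1
After 9 (back): cur=A back=1 fwd=2
After 10 (back): cur=HOME back=0 fwd=3
After 11 (visit(U)): cur=U back=1 fwd=0
After 12 (visit(Y)): cur=Y back=2 fwd=0
After 13 (back): cur=U back=1 fwd=1
After 14 (forward): cur=Y back=2 fwd=0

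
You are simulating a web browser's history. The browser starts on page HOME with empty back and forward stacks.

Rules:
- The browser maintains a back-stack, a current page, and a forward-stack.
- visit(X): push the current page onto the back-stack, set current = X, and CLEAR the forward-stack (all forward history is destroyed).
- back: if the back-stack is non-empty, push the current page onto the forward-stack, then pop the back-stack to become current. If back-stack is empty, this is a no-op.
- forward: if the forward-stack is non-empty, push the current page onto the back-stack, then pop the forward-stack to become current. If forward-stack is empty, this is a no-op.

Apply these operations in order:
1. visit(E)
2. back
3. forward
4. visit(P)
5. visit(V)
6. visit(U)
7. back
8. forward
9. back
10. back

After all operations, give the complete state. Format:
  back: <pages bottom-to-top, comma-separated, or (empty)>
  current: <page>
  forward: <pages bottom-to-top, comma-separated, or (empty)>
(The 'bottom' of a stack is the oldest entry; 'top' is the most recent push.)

After 1 (visit(E)): cur=E back=1 fwd=0
After 2 (back): cur=HOME back=0 fwd=1
After 3 (forward): cur=E back=1 fwd=0
After 4 (visit(P)): cur=P back=2 fwd=0
After 5 (visit(V)): cur=V back=3 fwd=0
After 6 (visit(U)): cur=U back=4 fwd=0
After 7 (back): cur=V back=3 fwd=1
After 8 (forward): cur=U back=4 fwd=0
After 9 (back): cur=V back=3 fwd=1
After 10 (back): cur=P back=2 fwd=2

Answer: back: HOME,E
current: P
forward: U,V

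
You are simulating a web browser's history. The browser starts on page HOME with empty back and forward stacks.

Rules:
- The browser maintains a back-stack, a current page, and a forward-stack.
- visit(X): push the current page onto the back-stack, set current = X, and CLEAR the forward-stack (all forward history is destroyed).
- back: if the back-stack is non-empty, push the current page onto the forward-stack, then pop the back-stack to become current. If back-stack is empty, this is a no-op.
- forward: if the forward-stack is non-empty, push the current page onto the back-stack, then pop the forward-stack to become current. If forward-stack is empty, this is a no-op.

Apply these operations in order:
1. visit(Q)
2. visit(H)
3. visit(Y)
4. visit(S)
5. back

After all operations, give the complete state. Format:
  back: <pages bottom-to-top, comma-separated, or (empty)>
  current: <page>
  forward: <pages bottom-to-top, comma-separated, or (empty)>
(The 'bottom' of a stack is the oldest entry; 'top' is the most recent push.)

After 1 (visit(Q)): cur=Q back=1 fwd=0
After 2 (visit(H)): cur=H back=2 fwd=0
After 3 (visit(Y)): cur=Y back=3 fwd=0
After 4 (visit(S)): cur=S back=4 fwd=0
After 5 (back): cur=Y back=3 fwd=1

Answer: back: HOME,Q,H
current: Y
forward: S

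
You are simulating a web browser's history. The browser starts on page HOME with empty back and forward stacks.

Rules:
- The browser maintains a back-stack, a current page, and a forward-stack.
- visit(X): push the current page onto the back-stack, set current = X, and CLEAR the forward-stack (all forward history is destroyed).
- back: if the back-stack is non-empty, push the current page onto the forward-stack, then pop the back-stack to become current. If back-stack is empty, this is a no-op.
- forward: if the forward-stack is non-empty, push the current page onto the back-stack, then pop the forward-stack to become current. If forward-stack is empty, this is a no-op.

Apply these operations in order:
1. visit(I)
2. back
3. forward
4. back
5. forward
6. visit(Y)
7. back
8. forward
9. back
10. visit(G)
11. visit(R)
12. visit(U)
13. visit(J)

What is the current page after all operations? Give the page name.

After 1 (visit(I)): cur=I back=1 fwd=0
After 2 (back): cur=HOME back=0 fwd=1
After 3 (forward): cur=I back=1 fwd=0
After 4 (back): cur=HOME back=0 fwd=1
After 5 (forward): cur=I back=1 fwd=0
After 6 (visit(Y)): cur=Y back=2 fwd=0
After 7 (back): cur=I back=1 fwd=1
After 8 (forward): cur=Y back=2 fwd=0
After 9 (back): cur=I back=1 fwd=1
After 10 (visit(G)): cur=G back=2 fwd=0
After 11 (visit(R)): cur=R back=3 fwd=0
After 12 (visit(U)): cur=U back=4 fwd=0
After 13 (visit(J)): cur=J back=5 fwd=0

Answer: J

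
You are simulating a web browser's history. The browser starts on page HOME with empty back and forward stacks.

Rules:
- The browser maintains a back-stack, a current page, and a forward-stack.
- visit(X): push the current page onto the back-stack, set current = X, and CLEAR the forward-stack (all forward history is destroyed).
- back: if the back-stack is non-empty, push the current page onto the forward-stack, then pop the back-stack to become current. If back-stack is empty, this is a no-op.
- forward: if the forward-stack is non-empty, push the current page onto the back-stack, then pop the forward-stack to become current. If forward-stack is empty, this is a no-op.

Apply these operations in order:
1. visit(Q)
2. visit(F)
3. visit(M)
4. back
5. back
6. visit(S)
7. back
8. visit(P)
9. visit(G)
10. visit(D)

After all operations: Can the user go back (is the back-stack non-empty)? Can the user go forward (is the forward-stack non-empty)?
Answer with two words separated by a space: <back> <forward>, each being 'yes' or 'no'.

After 1 (visit(Q)): cur=Q back=1 fwd=0
After 2 (visit(F)): cur=F back=2 fwd=0
After 3 (visit(M)): cur=M back=3 fwd=0
After 4 (back): cur=F back=2 fwd=1
After 5 (back): cur=Q back=1 fwd=2
After 6 (visit(S)): cur=S back=2 fwd=0
After 7 (back): cur=Q back=1 fwd=1
After 8 (visit(P)): cur=P back=2 fwd=0
After 9 (visit(G)): cur=G back=3 fwd=0
After 10 (visit(D)): cur=D back=4 fwd=0

Answer: yes no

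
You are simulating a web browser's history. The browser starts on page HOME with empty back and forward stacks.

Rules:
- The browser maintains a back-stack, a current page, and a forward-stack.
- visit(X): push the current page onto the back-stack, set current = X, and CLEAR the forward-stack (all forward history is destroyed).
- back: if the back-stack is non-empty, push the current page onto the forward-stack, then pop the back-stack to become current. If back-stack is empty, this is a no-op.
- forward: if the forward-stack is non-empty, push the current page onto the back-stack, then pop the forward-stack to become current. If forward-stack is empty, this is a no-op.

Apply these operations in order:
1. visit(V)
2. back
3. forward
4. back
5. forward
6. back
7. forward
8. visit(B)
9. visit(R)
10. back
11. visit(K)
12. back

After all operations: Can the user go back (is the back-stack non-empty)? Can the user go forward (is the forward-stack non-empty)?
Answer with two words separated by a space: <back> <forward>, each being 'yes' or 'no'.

Answer: yes yes

Derivation:
After 1 (visit(V)): cur=V back=1 fwd=0
After 2 (back): cur=HOME back=0 fwd=1
After 3 (forward): cur=V back=1 fwd=0
After 4 (back): cur=HOME back=0 fwd=1
After 5 (forward): cur=V back=1 fwd=0
After 6 (back): cur=HOME back=0 fwd=1
After 7 (forward): cur=V back=1 fwd=0
After 8 (visit(B)): cur=B back=2 fwd=0
After 9 (visit(R)): cur=R back=3 fwd=0
After 10 (back): cur=B back=2 fwd=1
After 11 (visit(K)): cur=K back=3 fwd=0
After 12 (back): cur=B back=2 fwd=1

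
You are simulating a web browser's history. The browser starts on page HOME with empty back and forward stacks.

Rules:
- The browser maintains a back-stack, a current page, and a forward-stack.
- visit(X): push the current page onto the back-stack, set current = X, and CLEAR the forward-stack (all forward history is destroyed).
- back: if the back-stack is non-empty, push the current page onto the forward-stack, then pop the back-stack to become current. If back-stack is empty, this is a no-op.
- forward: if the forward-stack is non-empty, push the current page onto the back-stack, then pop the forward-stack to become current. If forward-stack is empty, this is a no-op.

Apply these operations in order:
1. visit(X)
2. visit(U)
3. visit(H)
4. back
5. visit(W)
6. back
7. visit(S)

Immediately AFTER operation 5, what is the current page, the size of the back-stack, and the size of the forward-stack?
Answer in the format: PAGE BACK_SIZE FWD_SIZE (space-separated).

After 1 (visit(X)): cur=X back=1 fwd=0
After 2 (visit(U)): cur=U back=2 fwd=0
After 3 (visit(H)): cur=H back=3 fwd=0
After 4 (back): cur=U back=2 fwd=1
After 5 (visit(W)): cur=W back=3 fwd=0

W 3 0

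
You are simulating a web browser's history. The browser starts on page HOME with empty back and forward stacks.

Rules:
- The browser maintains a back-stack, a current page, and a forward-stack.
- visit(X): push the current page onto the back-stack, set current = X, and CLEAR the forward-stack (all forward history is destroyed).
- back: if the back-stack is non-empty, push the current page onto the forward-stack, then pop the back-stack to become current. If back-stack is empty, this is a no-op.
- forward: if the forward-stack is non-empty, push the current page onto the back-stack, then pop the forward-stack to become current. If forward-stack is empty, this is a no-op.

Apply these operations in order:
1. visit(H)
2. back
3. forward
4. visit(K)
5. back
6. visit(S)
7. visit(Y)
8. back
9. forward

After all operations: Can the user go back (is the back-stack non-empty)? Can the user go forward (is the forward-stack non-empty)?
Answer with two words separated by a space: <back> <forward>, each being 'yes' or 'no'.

After 1 (visit(H)): cur=H back=1 fwd=0
After 2 (back): cur=HOME back=0 fwd=1
After 3 (forward): cur=H back=1 fwd=0
After 4 (visit(K)): cur=K back=2 fwd=0
After 5 (back): cur=H back=1 fwd=1
After 6 (visit(S)): cur=S back=2 fwd=0
After 7 (visit(Y)): cur=Y back=3 fwd=0
After 8 (back): cur=S back=2 fwd=1
After 9 (forward): cur=Y back=3 fwd=0

Answer: yes no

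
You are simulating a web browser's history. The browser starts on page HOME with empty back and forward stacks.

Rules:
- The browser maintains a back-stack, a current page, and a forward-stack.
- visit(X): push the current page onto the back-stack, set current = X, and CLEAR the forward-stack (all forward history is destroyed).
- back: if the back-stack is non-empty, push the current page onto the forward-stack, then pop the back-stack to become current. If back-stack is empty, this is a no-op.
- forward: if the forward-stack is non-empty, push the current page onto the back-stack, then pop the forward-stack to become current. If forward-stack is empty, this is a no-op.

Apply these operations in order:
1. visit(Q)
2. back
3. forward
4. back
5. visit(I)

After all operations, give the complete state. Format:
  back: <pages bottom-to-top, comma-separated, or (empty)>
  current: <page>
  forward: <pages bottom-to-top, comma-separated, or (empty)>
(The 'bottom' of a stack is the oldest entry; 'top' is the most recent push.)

After 1 (visit(Q)): cur=Q back=1 fwd=0
After 2 (back): cur=HOME back=0 fwd=1
After 3 (forward): cur=Q back=1 fwd=0
After 4 (back): cur=HOME back=0 fwd=1
After 5 (visit(I)): cur=I back=1 fwd=0

Answer: back: HOME
current: I
forward: (empty)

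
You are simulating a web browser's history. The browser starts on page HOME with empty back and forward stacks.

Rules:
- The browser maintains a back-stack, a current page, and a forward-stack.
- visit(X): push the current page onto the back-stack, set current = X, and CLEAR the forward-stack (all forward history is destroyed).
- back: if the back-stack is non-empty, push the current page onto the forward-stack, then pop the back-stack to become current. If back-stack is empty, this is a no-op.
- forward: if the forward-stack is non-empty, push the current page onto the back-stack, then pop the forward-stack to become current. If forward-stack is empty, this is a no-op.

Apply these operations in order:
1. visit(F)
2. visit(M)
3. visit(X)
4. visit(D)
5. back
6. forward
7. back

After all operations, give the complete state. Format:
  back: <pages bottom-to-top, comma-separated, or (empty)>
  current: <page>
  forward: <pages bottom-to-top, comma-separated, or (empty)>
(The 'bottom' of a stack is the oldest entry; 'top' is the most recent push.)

After 1 (visit(F)): cur=F back=1 fwd=0
After 2 (visit(M)): cur=M back=2 fwd=0
After 3 (visit(X)): cur=X back=3 fwd=0
After 4 (visit(D)): cur=D back=4 fwd=0
After 5 (back): cur=X back=3 fwd=1
After 6 (forward): cur=D back=4 fwd=0
After 7 (back): cur=X back=3 fwd=1

Answer: back: HOME,F,M
current: X
forward: D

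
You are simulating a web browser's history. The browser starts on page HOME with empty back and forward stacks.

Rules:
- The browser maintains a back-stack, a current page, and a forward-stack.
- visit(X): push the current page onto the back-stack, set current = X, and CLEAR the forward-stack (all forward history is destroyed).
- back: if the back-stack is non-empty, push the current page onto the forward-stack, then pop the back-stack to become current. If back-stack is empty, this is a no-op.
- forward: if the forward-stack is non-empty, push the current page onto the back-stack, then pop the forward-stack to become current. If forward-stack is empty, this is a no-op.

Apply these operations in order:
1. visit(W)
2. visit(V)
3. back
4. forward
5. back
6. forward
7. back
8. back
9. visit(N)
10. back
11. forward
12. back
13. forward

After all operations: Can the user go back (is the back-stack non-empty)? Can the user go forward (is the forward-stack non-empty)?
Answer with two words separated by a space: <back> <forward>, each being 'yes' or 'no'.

After 1 (visit(W)): cur=W back=1 fwd=0
After 2 (visit(V)): cur=V back=2 fwd=0
After 3 (back): cur=W back=1 fwd=1
After 4 (forward): cur=V back=2 fwd=0
After 5 (back): cur=W back=1 fwd=1
After 6 (forward): cur=V back=2 fwd=0
After 7 (back): cur=W back=1 fwd=1
After 8 (back): cur=HOME back=0 fwd=2
After 9 (visit(N)): cur=N back=1 fwd=0
After 10 (back): cur=HOME back=0 fwd=1
After 11 (forward): cur=N back=1 fwd=0
After 12 (back): cur=HOME back=0 fwd=1
After 13 (forward): cur=N back=1 fwd=0

Answer: yes no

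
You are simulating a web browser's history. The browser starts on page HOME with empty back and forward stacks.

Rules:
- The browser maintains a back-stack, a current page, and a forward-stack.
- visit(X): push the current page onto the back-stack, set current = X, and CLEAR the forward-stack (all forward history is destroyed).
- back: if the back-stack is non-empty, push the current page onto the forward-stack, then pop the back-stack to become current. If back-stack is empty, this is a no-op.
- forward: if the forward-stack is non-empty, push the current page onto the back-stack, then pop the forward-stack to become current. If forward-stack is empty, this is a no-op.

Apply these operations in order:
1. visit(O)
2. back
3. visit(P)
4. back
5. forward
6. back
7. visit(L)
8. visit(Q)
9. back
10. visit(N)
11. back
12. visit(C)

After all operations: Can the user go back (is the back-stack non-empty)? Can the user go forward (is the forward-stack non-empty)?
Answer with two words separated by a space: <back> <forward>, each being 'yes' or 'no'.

Answer: yes no

Derivation:
After 1 (visit(O)): cur=O back=1 fwd=0
After 2 (back): cur=HOME back=0 fwd=1
After 3 (visit(P)): cur=P back=1 fwd=0
After 4 (back): cur=HOME back=0 fwd=1
After 5 (forward): cur=P back=1 fwd=0
After 6 (back): cur=HOME back=0 fwd=1
After 7 (visit(L)): cur=L back=1 fwd=0
After 8 (visit(Q)): cur=Q back=2 fwd=0
After 9 (back): cur=L back=1 fwd=1
After 10 (visit(N)): cur=N back=2 fwd=0
After 11 (back): cur=L back=1 fwd=1
After 12 (visit(C)): cur=C back=2 fwd=0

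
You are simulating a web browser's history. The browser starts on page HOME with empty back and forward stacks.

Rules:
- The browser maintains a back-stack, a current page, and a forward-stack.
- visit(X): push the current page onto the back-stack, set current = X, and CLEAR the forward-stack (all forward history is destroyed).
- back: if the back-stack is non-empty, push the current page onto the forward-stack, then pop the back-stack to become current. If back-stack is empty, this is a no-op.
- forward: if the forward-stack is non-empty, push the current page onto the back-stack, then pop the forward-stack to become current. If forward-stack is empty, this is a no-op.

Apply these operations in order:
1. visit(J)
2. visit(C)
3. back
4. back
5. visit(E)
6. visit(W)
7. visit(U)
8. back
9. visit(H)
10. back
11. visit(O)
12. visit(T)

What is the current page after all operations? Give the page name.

After 1 (visit(J)): cur=J back=1 fwd=0
After 2 (visit(C)): cur=C back=2 fwd=0
After 3 (back): cur=J back=1 fwd=1
After 4 (back): cur=HOME back=0 fwd=2
After 5 (visit(E)): cur=E back=1 fwd=0
After 6 (visit(W)): cur=W back=2 fwd=0
After 7 (visit(U)): cur=U back=3 fwd=0
After 8 (back): cur=W back=2 fwd=1
After 9 (visit(H)): cur=H back=3 fwd=0
After 10 (back): cur=W back=2 fwd=1
After 11 (visit(O)): cur=O back=3 fwd=0
After 12 (visit(T)): cur=T back=4 fwd=0

Answer: T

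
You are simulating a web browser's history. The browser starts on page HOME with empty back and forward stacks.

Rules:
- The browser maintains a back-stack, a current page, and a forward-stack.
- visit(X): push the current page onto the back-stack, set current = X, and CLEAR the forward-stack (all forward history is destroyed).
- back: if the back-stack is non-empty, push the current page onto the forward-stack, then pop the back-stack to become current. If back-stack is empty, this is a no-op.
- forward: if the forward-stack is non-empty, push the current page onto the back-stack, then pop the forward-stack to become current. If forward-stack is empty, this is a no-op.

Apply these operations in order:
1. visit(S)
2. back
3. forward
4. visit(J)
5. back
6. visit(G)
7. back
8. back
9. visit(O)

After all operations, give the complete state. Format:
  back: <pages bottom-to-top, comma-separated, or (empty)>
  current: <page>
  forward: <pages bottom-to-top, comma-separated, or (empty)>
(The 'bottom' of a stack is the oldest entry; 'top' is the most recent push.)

After 1 (visit(S)): cur=S back=1 fwd=0
After 2 (back): cur=HOME back=0 fwd=1
After 3 (forward): cur=S back=1 fwd=0
After 4 (visit(J)): cur=J back=2 fwd=0
After 5 (back): cur=S back=1 fwd=1
After 6 (visit(G)): cur=G back=2 fwd=0
After 7 (back): cur=S back=1 fwd=1
After 8 (back): cur=HOME back=0 fwd=2
After 9 (visit(O)): cur=O back=1 fwd=0

Answer: back: HOME
current: O
forward: (empty)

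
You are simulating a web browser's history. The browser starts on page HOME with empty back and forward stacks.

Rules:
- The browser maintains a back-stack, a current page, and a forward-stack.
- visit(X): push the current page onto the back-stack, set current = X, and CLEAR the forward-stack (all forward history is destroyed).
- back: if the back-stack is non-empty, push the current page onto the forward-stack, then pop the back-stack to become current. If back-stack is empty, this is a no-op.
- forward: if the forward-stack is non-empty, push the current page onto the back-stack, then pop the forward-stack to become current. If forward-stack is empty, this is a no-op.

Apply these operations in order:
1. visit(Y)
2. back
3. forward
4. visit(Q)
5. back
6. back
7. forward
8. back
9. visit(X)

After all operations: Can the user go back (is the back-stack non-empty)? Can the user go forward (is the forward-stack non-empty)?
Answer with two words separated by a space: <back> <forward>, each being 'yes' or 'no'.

After 1 (visit(Y)): cur=Y back=1 fwd=0
After 2 (back): cur=HOME back=0 fwd=1
After 3 (forward): cur=Y back=1 fwd=0
After 4 (visit(Q)): cur=Q back=2 fwd=0
After 5 (back): cur=Y back=1 fwd=1
After 6 (back): cur=HOME back=0 fwd=2
After 7 (forward): cur=Y back=1 fwd=1
After 8 (back): cur=HOME back=0 fwd=2
After 9 (visit(X)): cur=X back=1 fwd=0

Answer: yes no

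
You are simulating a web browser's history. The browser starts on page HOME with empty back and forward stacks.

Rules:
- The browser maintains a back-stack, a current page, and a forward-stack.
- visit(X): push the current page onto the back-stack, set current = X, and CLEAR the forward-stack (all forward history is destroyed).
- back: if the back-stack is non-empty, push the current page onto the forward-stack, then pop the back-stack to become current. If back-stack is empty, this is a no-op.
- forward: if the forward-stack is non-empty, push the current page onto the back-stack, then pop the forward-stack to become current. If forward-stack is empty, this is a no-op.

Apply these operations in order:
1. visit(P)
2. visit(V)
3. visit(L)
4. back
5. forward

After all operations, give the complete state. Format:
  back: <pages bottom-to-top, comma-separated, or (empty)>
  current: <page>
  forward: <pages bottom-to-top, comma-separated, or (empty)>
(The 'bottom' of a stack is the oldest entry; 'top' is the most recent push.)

After 1 (visit(P)): cur=P back=1 fwd=0
After 2 (visit(V)): cur=V back=2 fwd=0
After 3 (visit(L)): cur=L back=3 fwd=0
After 4 (back): cur=V back=2 fwd=1
After 5 (forward): cur=L back=3 fwd=0

Answer: back: HOME,P,V
current: L
forward: (empty)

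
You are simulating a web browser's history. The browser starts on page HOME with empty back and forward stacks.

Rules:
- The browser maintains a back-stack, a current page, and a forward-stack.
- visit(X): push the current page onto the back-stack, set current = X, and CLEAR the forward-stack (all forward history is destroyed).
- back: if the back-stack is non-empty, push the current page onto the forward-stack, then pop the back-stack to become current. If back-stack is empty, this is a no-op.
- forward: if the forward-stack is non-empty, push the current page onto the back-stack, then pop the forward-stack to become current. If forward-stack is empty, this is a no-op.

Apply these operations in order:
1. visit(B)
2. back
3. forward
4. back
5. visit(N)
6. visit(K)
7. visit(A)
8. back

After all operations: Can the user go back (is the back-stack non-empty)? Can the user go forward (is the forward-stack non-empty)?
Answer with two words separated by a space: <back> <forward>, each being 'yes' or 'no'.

Answer: yes yes

Derivation:
After 1 (visit(B)): cur=B back=1 fwd=0
After 2 (back): cur=HOME back=0 fwd=1
After 3 (forward): cur=B back=1 fwd=0
After 4 (back): cur=HOME back=0 fwd=1
After 5 (visit(N)): cur=N back=1 fwd=0
After 6 (visit(K)): cur=K back=2 fwd=0
After 7 (visit(A)): cur=A back=3 fwd=0
After 8 (back): cur=K back=2 fwd=1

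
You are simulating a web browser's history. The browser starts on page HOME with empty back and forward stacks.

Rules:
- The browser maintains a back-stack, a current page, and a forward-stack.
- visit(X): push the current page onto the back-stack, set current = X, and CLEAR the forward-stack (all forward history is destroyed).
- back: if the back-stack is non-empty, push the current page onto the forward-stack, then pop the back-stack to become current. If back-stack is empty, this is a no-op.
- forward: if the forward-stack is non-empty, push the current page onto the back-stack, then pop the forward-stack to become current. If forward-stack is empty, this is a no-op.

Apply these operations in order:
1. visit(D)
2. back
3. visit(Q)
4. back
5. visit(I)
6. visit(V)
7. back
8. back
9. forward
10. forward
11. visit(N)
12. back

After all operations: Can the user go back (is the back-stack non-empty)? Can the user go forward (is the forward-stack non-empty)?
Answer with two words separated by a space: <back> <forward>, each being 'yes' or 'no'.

Answer: yes yes

Derivation:
After 1 (visit(D)): cur=D back=1 fwd=0
After 2 (back): cur=HOME back=0 fwd=1
After 3 (visit(Q)): cur=Q back=1 fwd=0
After 4 (back): cur=HOME back=0 fwd=1
After 5 (visit(I)): cur=I back=1 fwd=0
After 6 (visit(V)): cur=V back=2 fwd=0
After 7 (back): cur=I back=1 fwd=1
After 8 (back): cur=HOME back=0 fwd=2
After 9 (forward): cur=I back=1 fwd=1
After 10 (forward): cur=V back=2 fwd=0
After 11 (visit(N)): cur=N back=3 fwd=0
After 12 (back): cur=V back=2 fwd=1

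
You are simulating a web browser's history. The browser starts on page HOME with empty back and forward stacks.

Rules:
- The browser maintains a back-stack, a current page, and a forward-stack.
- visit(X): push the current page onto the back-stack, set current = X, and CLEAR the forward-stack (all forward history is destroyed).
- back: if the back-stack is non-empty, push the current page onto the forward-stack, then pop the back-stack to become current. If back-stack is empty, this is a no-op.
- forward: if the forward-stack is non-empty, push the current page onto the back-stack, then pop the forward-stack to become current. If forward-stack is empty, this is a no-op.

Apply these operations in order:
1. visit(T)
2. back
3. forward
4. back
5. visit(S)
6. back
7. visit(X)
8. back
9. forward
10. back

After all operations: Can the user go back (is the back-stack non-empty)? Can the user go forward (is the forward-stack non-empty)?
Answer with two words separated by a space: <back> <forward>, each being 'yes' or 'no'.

After 1 (visit(T)): cur=T back=1 fwd=0
After 2 (back): cur=HOME back=0 fwd=1
After 3 (forward): cur=T back=1 fwd=0
After 4 (back): cur=HOME back=0 fwd=1
After 5 (visit(S)): cur=S back=1 fwd=0
After 6 (back): cur=HOME back=0 fwd=1
After 7 (visit(X)): cur=X back=1 fwd=0
After 8 (back): cur=HOME back=0 fwd=1
After 9 (forward): cur=X back=1 fwd=0
After 10 (back): cur=HOME back=0 fwd=1

Answer: no yes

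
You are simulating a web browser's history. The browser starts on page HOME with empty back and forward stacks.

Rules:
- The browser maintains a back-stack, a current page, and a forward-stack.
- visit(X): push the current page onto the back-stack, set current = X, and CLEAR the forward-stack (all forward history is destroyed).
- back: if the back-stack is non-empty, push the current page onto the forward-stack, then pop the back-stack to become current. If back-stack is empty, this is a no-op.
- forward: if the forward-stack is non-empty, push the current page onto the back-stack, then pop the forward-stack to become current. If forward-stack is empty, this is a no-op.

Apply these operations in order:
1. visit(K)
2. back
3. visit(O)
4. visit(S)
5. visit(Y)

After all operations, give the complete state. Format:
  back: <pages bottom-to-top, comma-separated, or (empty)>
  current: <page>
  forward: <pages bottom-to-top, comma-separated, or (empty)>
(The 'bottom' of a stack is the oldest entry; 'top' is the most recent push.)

After 1 (visit(K)): cur=K back=1 fwd=0
After 2 (back): cur=HOME back=0 fwd=1
After 3 (visit(O)): cur=O back=1 fwd=0
After 4 (visit(S)): cur=S back=2 fwd=0
After 5 (visit(Y)): cur=Y back=3 fwd=0

Answer: back: HOME,O,S
current: Y
forward: (empty)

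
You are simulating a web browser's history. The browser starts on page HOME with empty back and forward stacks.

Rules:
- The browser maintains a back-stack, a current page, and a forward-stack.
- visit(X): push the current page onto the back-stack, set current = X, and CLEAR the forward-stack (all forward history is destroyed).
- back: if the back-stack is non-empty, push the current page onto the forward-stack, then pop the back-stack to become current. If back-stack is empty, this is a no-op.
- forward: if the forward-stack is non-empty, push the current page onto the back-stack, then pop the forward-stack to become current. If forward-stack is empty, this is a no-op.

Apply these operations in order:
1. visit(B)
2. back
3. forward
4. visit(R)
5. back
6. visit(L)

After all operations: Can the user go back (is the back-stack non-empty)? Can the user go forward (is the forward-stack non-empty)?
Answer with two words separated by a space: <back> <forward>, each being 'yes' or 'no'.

After 1 (visit(B)): cur=B back=1 fwd=0
After 2 (back): cur=HOME back=0 fwd=1
After 3 (forward): cur=B back=1 fwd=0
After 4 (visit(R)): cur=R back=2 fwd=0
After 5 (back): cur=B back=1 fwd=1
After 6 (visit(L)): cur=L back=2 fwd=0

Answer: yes no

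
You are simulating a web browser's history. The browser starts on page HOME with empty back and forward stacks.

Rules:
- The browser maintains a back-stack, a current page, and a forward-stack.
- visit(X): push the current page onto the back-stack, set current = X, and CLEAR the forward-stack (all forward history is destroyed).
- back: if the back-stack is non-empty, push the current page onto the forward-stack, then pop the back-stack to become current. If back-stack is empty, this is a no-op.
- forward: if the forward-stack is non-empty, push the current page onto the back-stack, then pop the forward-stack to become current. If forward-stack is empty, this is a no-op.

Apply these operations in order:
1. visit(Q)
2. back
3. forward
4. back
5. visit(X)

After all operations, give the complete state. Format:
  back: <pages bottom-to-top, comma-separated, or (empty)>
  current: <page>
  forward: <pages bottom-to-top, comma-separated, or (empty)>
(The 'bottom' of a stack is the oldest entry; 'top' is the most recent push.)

After 1 (visit(Q)): cur=Q back=1 fwd=0
After 2 (back): cur=HOME back=0 fwd=1
After 3 (forward): cur=Q back=1 fwd=0
After 4 (back): cur=HOME back=0 fwd=1
After 5 (visit(X)): cur=X back=1 fwd=0

Answer: back: HOME
current: X
forward: (empty)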